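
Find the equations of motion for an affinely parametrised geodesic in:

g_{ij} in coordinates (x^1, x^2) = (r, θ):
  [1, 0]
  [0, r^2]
Geodesic equation: d^2x^k/dλ^2 + Γ^k_{ij} (dx^i/dλ)(dx^j/dλ) = 0.
Non-zero Christoffel symbols:
Γ^r_{θ θ} = -r
Γ^θ_{r θ} = 1/r
Substituting (the symmetric pair Γ^k_{ij}, Γ^k_{ji} combines into a factor 2):
d^2r/dλ^2 - r (dθ/dλ)^2 = 0
d^2θ/dλ^2 + (2/r) (dr/dλ)(dθ/dλ) = 0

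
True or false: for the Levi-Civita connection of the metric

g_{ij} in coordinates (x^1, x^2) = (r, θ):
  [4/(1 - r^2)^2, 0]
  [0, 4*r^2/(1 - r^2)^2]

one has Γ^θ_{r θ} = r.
Γ^θ_{r θ} = (1/2) g^{θθ} (∂_r g_{θθ} + ∂_θ g_{θr} - ∂_θ g_{rθ}) = (1/2)((1 - r^2)^2/(4*r^2))((-8*(r^3 + r)/(r^2 - 1)^3) + (0) - (0)) = (-r^2 - 1)/(r^3 - r)
This differs from the proposed value r.
False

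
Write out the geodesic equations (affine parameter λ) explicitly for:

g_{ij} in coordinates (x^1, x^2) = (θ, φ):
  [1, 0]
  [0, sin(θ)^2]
Geodesic equation: d^2x^k/dλ^2 + Γ^k_{ij} (dx^i/dλ)(dx^j/dλ) = 0.
Non-zero Christoffel symbols:
Γ^θ_{φ φ} = -sin(2*θ)/2
Γ^φ_{θ φ} = 1/tan(θ)
Substituting (the symmetric pair Γ^k_{ij}, Γ^k_{ji} combines into a factor 2):
d^2θ/dλ^2 - (sin(2*θ)/2) (dφ/dλ)^2 = 0
d^2φ/dλ^2 + (2/tan(θ)) (dθ/dλ)(dφ/dλ) = 0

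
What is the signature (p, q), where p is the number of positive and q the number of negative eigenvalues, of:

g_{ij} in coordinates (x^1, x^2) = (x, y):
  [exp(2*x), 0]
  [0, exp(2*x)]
The metric is diagonal, so its eigenvalues are the diagonal entries: exp(2*x), exp(2*x) (at a generic point, where coordinate-dependent entries are positive).
2 positive, 0 negative.
(2, 0) - Riemannian (positive definite)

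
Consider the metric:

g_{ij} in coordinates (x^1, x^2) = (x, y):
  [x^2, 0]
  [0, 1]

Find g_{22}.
With x^1 = x, x^2 = y, g_{22} = g_{yy} is the row-2, column-2 entry of the matrix.
g_{22} = 1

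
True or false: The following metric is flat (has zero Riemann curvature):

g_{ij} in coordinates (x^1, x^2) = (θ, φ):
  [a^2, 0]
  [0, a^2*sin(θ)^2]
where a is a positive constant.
Non-zero Christoffel symbols:
Γ^θ_{φ φ} = -sin(2*θ)/2
Γ^φ_{θ φ} = 1/tan(θ)
Ricci tensor: R_{θθ} = 1, R_{θφ} = 0, R_{φφ} = sin(θ)^2
The Ricci tensor is non-zero, so the Riemann tensor is non-zero: not flat.
False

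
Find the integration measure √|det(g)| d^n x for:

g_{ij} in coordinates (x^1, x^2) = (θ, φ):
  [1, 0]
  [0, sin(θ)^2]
det(g) = sin(θ)^2
√|det(g)| = sin(θ) (taking 0 < θ < π so that |sin(θ)| = sin(θ))
Volume element: dV = sin(θ) dθ dφ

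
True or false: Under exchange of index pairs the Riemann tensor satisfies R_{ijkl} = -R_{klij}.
The pair-exchange symmetry has a plus sign: R_{ijkl} = +R_{klij}.
False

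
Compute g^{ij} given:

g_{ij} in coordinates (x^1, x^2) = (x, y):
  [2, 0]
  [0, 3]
The metric is diagonal, so g^{ij} is diagonal with entries 1/g_{ii}: diag(1/2, 1/3).
g^{ij}:
  [1/2, 0]
  [0, 1/3]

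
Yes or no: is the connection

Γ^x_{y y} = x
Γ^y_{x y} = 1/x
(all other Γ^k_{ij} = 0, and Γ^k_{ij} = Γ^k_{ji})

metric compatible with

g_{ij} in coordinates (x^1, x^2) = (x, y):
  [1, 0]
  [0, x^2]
Using ∇_k g_{ij} = ∂_k g_{ij} - Γ^m_{ki} g_{mj} - Γ^m_{kj} g_{im}:
∇_y g_{xy} = (0) - (x) - (x) = -2*x ≠ 0
So the connection is not metric compatible (it is not the Levi-Civita connection).
No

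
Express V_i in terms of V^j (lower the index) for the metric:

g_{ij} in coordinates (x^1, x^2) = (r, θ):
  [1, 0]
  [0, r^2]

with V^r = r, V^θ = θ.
V_i = g_{ij} V^j:
V_r = (1)(r) + (0)(θ) = r
V_θ = (0)(r) + (r^2)(θ) = r^2*θ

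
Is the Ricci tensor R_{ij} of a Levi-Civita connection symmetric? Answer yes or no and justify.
R_{ij} = R^k_{ikj}; the pair symmetry R_{kilj} = R_{ljki} gives R_{ij} = R_{ji}.
Yes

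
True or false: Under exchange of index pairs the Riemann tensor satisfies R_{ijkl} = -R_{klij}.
The pair-exchange symmetry has a plus sign: R_{ijkl} = +R_{klij}.
False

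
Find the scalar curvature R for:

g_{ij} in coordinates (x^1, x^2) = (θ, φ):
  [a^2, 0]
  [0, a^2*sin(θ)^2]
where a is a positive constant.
Non-zero Christoffel symbols (Γ^k_{ij} = Γ^k_{ji}):
Γ^θ_{φ φ} = -sin(2*θ)/2
Γ^φ_{θ φ} = 1/tan(θ)
Ricci tensor (R_{ij} = R^k_{ikj}): R_{θθ} = 1, R_{θφ} = 0, R_{φφ} = sin(θ)^2
Inverse metric: g^{θθ} = 1/a^2, g^{φφ} = 1/(a^2*sin(θ)^2)
R = g^{ij} R_{ij} = (1/a^2)(1) + (1/(a^2*sin(θ)^2))(sin(θ)^2) = 2/a^2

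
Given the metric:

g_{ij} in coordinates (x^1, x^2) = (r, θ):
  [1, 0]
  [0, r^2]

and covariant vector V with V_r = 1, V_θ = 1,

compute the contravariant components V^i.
Inverse metric (diagonal): g^{rr} = 1, g^{θθ} = 1/r^2
V^i = g^{ij} V_j:
V^r = (1)(1) + (0)(1) = 1
V^θ = (0)(1) + (1/r^2)(1) = 1/r^2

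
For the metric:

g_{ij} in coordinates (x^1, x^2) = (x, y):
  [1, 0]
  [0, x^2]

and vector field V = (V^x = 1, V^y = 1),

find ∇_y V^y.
Non-zero Christoffel symbols:
Γ^x_{y y} = -x
Γ^y_{x y} = 1/x
∇_y V^y = ∂_y V^y + Γ^y_{y j} V^j
  = (0) + (1/x)(1) + (0)(1)
  = 1/x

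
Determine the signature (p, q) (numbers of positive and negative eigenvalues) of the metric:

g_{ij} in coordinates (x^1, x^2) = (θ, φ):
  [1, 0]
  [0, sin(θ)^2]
The metric is diagonal, so its eigenvalues are the diagonal entries: 1, sin(θ)^2 (at a generic point, where coordinate-dependent entries are positive).
2 positive, 0 negative.
(2, 0) - Riemannian (positive definite)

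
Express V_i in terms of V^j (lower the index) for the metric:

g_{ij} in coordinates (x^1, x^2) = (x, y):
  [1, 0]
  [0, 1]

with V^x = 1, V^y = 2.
V_i = g_{ij} V^j:
V_x = (1)(1) + (0)(2) = 1
V_y = (0)(1) + (1)(2) = 2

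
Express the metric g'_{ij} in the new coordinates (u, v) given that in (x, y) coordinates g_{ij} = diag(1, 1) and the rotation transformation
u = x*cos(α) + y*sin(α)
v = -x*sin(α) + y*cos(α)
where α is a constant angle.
Invert the transformation: x = u*cos(α) - v*sin(α), y = u*sin(α) + v*cos(α)
g'_{ij} = (∂x^k/∂x'^i)(∂x^l/∂x'^j) g_{kl}; with g_{kl} = δ_{kl} this is Σ_k (∂x^k/∂x'^i)(∂x^k/∂x'^j).
Jacobian: ∂x/∂u = cos(α), ∂x/∂v = -sin(α), ∂y/∂u = sin(α), ∂y/∂v = cos(α)
g'_{uu} = (cos(α))(cos(α)) + (sin(α))(sin(α)) = 1
g'_{uv} = (cos(α))(-sin(α)) + (sin(α))(cos(α)) = 0
g'_{vv} = (-sin(α))(-sin(α)) + (cos(α))(cos(α)) = 1
g'_{ij} = diag(1, 1)
The Euclidean metric is invariant under rotations.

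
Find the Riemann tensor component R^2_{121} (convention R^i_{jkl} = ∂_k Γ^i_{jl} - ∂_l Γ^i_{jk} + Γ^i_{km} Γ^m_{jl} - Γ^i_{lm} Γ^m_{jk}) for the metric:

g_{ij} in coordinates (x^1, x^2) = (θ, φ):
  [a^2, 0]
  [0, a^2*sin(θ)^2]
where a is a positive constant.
Non-zero Christoffel symbols (Γ^k_{ij} = Γ^k_{ji}):
Γ^θ_{φ φ} = -sin(2*θ)/2
Γ^φ_{θ φ} = 1/tan(θ)
R^φ_{θ φ θ} = ∂_φ Γ^φ_{θ θ} - ∂_θ Γ^φ_{θ φ} + Γ^φ_{φ m} Γ^m_{θ θ} - Γ^φ_{θ m} Γ^m_{θ φ}
  = (0) - (-1/sin(θ)^2) + (0) - (1/tan(θ)^2) = 1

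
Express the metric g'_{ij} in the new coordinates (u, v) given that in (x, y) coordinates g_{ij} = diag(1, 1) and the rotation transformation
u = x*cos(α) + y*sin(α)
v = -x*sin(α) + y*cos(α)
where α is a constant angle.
Invert the transformation: x = u*cos(α) - v*sin(α), y = u*sin(α) + v*cos(α)
g'_{ij} = (∂x^k/∂x'^i)(∂x^l/∂x'^j) g_{kl}; with g_{kl} = δ_{kl} this is Σ_k (∂x^k/∂x'^i)(∂x^k/∂x'^j).
Jacobian: ∂x/∂u = cos(α), ∂x/∂v = -sin(α), ∂y/∂u = sin(α), ∂y/∂v = cos(α)
g'_{uu} = (cos(α))(cos(α)) + (sin(α))(sin(α)) = 1
g'_{uv} = (cos(α))(-sin(α)) + (sin(α))(cos(α)) = 0
g'_{vv} = (-sin(α))(-sin(α)) + (cos(α))(cos(α)) = 1
g'_{ij} = diag(1, 1)
The Euclidean metric is invariant under rotations.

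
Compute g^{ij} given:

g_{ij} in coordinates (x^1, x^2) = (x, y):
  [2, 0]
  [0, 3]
The metric is diagonal, so g^{ij} is diagonal with entries 1/g_{ii}: diag(1/2, 1/3).
g^{ij}:
  [1/2, 0]
  [0, 1/3]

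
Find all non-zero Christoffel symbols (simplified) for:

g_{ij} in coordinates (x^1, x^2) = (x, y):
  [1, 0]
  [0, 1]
Using Γ^k_{ij} = (1/2) g^{km} (∂_i g_{mj} + ∂_j g_{mi} - ∂_m g_{ij}); the metric is diagonal, so only the m = k term contributes.
Every metric component is constant, so all ∂_m g_{ij} = 0 and every Christoffel symbol vanishes.
All Christoffel symbols are zero.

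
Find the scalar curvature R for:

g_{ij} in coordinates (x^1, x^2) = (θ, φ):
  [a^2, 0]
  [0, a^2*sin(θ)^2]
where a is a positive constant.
Non-zero Christoffel symbols (Γ^k_{ij} = Γ^k_{ji}):
Γ^θ_{φ φ} = -sin(2*θ)/2
Γ^φ_{θ φ} = 1/tan(θ)
Ricci tensor (R_{ij} = R^k_{ikj}): R_{θθ} = 1, R_{θφ} = 0, R_{φφ} = sin(θ)^2
Inverse metric: g^{θθ} = 1/a^2, g^{φφ} = 1/(a^2*sin(θ)^2)
R = g^{ij} R_{ij} = (1/a^2)(1) + (1/(a^2*sin(θ)^2))(sin(θ)^2) = 2/a^2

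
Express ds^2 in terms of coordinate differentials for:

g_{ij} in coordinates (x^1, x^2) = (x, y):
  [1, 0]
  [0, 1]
ds^2 = g_{ij} dx^i dx^j; only the non-zero components contribute.
ds^2 = dx^2 + dy^2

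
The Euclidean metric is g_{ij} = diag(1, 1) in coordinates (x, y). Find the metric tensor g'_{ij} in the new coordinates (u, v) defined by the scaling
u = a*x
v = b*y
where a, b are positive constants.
Invert the transformation: x = u/a, y = v/b
g'_{ij} = (∂x^k/∂x'^i)(∂x^l/∂x'^j) g_{kl}; with g_{kl} = δ_{kl} this is Σ_k (∂x^k/∂x'^i)(∂x^k/∂x'^j).
Jacobian: ∂x/∂u = 1/a, ∂x/∂v = 0, ∂y/∂u = 0, ∂y/∂v = 1/b
g'_{uu} = (1/a)(1/a) + (0)(0) = 1/a^2
g'_{uv} = (1/a)(0) + (0)(1/b) = 0
g'_{vv} = (0)(0) + (1/b)(1/b) = 1/b^2
g'_{ij} = diag(1/a^2, 1/b^2)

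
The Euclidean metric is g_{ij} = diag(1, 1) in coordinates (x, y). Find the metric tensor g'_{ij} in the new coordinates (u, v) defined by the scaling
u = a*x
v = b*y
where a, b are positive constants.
Invert the transformation: x = u/a, y = v/b
g'_{ij} = (∂x^k/∂x'^i)(∂x^l/∂x'^j) g_{kl}; with g_{kl} = δ_{kl} this is Σ_k (∂x^k/∂x'^i)(∂x^k/∂x'^j).
Jacobian: ∂x/∂u = 1/a, ∂x/∂v = 0, ∂y/∂u = 0, ∂y/∂v = 1/b
g'_{uu} = (1/a)(1/a) + (0)(0) = 1/a^2
g'_{uv} = (1/a)(0) + (0)(1/b) = 0
g'_{vv} = (0)(0) + (1/b)(1/b) = 1/b^2
g'_{ij} = diag(1/a^2, 1/b^2)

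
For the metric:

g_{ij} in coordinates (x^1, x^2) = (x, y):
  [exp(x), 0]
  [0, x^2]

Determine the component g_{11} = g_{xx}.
With x^1 = x, x^2 = y, g_{11} = g_{xx} is the row-1, column-1 entry of the matrix.
g_{11} = exp(x)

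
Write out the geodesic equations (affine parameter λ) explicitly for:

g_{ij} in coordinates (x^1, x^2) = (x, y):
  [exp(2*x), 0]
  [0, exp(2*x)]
Geodesic equation: d^2x^k/dλ^2 + Γ^k_{ij} (dx^i/dλ)(dx^j/dλ) = 0.
Non-zero Christoffel symbols:
Γ^x_{x x} = 1
Γ^x_{y y} = -1
Γ^y_{x y} = 1
Substituting (the symmetric pair Γ^k_{ij}, Γ^k_{ji} combines into a factor 2):
d^2x/dλ^2 + (dx/dλ)^2 - (dy/dλ)^2 = 0
d^2y/dλ^2 + 2 (dx/dλ)(dy/dλ) = 0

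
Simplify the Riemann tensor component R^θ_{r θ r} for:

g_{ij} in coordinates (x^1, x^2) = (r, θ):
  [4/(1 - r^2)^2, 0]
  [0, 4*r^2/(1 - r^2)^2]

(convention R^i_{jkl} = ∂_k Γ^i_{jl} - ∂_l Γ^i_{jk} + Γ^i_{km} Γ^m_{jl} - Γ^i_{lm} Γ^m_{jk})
Non-zero Christoffel symbols (Γ^k_{ij} = Γ^k_{ji}):
Γ^r_{r r} = 2*r/(1 - r^2)
Γ^r_{θ θ} = (r^3 + r)/(r^2 - 1)
Γ^θ_{r θ} = (-r^2 - 1)/(r^3 - r)
R^θ_{r θ r} = ∂_θ Γ^θ_{r r} - ∂_r Γ^θ_{r θ} + Γ^θ_{θ m} Γ^m_{r r} - Γ^θ_{r m} Γ^m_{r θ}
  = (0) - ((r^4 + 4*r^2 - 1)/(r^3 - r)^2) + (2*(r^2 + 1)/(r^2 - 1)^2) - ((r^2 + 1)^2/(r^3 - r)^2) = -4/(r^2 - 1)^2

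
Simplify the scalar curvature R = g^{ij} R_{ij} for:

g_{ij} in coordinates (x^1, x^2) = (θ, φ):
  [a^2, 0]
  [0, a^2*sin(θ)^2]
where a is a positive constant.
Non-zero Christoffel symbols (Γ^k_{ij} = Γ^k_{ji}):
Γ^θ_{φ φ} = -sin(2*θ)/2
Γ^φ_{θ φ} = 1/tan(θ)
Ricci tensor (R_{ij} = R^k_{ikj}): R_{θθ} = 1, R_{θφ} = 0, R_{φφ} = sin(θ)^2
Inverse metric: g^{θθ} = 1/a^2, g^{φφ} = 1/(a^2*sin(θ)^2)
R = g^{ij} R_{ij} = (1/a^2)(1) + (1/(a^2*sin(θ)^2))(sin(θ)^2) = 2/a^2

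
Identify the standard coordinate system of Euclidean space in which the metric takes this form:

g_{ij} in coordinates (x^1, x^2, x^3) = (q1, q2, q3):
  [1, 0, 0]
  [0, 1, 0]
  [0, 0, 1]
All components are constant and the metric is the identity, i.e. orthonormal rectilinear coordinates.
Cartesian (3D) coordinates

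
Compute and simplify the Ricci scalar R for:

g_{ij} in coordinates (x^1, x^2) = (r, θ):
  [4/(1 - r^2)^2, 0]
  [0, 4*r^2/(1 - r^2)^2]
Non-zero Christoffel symbols (Γ^k_{ij} = Γ^k_{ji}):
Γ^r_{r r} = 2*r/(1 - r^2)
Γ^r_{θ θ} = (r^3 + r)/(r^2 - 1)
Γ^θ_{r θ} = (-r^2 - 1)/(r^3 - r)
Ricci tensor (R_{ij} = R^k_{ikj}): R_{rr} = -4/(r^2 - 1)^2, R_{rθ} = 0, R_{θθ} = -4*r^2/(r^2 - 1)^2
Inverse metric: g^{rr} = (1 - r^2)^2/4, g^{θθ} = (1 - r^2)^2/(4*r^2)
R = g^{ij} R_{ij} = ((1 - r^2)^2/4)(-4/(r^2 - 1)^2) + ((1 - r^2)^2/(4*r^2))(-4*r^2/(r^2 - 1)^2) = -2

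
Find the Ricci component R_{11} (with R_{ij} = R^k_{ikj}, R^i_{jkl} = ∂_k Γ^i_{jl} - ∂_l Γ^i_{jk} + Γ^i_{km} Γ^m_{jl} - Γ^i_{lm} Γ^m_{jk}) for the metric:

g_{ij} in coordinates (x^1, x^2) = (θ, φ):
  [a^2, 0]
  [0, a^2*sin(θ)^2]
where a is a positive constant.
Non-zero Christoffel symbols (Γ^k_{ij} = Γ^k_{ji}):
Γ^θ_{φ φ} = -sin(2*θ)/2
Γ^φ_{θ φ} = 1/tan(θ)
R^θ_{θ θ θ} = 0 (a repeated index in an antisymmetric pair)
R^φ_{θ φ θ} = ∂_φ Γ^φ_{θ θ} - ∂_θ Γ^φ_{θ φ} + Γ^φ_{φ m} Γ^m_{θ θ} - Γ^φ_{θ m} Γ^m_{θ φ}
  = (0) - (-1/sin(θ)^2) + (0) - (1/tan(θ)^2) = 1
R_{θθ} = R^θ_{θ θ θ} + R^φ_{θ φ θ} = (0) + (1) = 1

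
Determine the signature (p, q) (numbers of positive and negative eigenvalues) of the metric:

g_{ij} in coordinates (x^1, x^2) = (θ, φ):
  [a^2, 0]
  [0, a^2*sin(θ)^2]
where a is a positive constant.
The metric is diagonal, so its eigenvalues are the diagonal entries: a^2, a^2*sin(θ)^2 (at a generic point, where coordinate-dependent entries are positive).
2 positive, 0 negative.
(2, 0) - Riemannian (positive definite)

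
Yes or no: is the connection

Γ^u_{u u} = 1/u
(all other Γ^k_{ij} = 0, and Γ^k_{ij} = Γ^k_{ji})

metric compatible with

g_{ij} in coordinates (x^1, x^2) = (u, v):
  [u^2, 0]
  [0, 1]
Using ∇_k g_{ij} = ∂_k g_{ij} - Γ^m_{ki} g_{mj} - Γ^m_{kj} g_{im}:
e.g. ∇_u g_{uu} = (2*u) - (u) - (u) = 0
Every component ∇_k g_{ij} vanishes: the connection is metric compatible.
Yes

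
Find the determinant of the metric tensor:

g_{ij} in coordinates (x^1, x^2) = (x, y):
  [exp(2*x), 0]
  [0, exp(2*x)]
For a 2×2 metric: det(g) = g_{11}·g_{22} - g_{12}·g_{21}
= (exp(2*x))·(exp(2*x)) - (0)·(0)
= exp(4*x) - 0
det(g) = exp(4*x)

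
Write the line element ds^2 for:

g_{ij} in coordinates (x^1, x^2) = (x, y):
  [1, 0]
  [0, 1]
ds^2 = g_{ij} dx^i dx^j; only the non-zero components contribute.
ds^2 = dx^2 + dy^2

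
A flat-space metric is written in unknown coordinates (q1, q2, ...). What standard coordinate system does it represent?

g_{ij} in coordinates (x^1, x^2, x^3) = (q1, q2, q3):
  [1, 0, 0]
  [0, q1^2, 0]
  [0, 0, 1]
The line element ds^2 = dq1^2 + q1^2 dq2^2 + dq3^2 is dr^2 + r^2 dθ^2 + dz^2 with q1 = r, q2 = θ, q3 = z.
cylindrical coordinates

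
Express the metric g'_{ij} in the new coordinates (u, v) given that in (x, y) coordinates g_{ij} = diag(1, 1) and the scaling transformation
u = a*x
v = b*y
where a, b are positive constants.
Invert the transformation: x = u/a, y = v/b
g'_{ij} = (∂x^k/∂x'^i)(∂x^l/∂x'^j) g_{kl}; with g_{kl} = δ_{kl} this is Σ_k (∂x^k/∂x'^i)(∂x^k/∂x'^j).
Jacobian: ∂x/∂u = 1/a, ∂x/∂v = 0, ∂y/∂u = 0, ∂y/∂v = 1/b
g'_{uu} = (1/a)(1/a) + (0)(0) = 1/a^2
g'_{uv} = (1/a)(0) + (0)(1/b) = 0
g'_{vv} = (0)(0) + (1/b)(1/b) = 1/b^2
g'_{ij} = diag(1/a^2, 1/b^2)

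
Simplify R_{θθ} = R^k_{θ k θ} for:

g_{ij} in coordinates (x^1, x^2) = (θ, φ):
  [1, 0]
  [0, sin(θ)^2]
Non-zero Christoffel symbols (Γ^k_{ij} = Γ^k_{ji}):
Γ^θ_{φ φ} = -sin(2*θ)/2
Γ^φ_{θ φ} = 1/tan(θ)
R^θ_{θ θ θ} = 0 (a repeated index in an antisymmetric pair)
R^φ_{θ φ θ} = ∂_φ Γ^φ_{θ θ} - ∂_θ Γ^φ_{θ φ} + Γ^φ_{φ m} Γ^m_{θ θ} - Γ^φ_{θ m} Γ^m_{θ φ}
  = (0) - (-1/sin(θ)^2) + (0) - (1/tan(θ)^2) = 1
R_{θθ} = R^θ_{θ θ θ} + R^φ_{θ φ θ} = (0) + (1) = 1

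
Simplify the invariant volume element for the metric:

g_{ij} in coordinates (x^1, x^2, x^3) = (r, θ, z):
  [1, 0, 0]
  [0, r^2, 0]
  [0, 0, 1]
det(g) = r^2
√|det(g)| = r
Volume element: dV = r dr dθ dz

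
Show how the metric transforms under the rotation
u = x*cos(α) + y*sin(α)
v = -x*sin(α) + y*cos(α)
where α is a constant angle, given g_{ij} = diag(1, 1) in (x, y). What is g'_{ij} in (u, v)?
Invert the transformation: x = u*cos(α) - v*sin(α), y = u*sin(α) + v*cos(α)
g'_{ij} = (∂x^k/∂x'^i)(∂x^l/∂x'^j) g_{kl}; with g_{kl} = δ_{kl} this is Σ_k (∂x^k/∂x'^i)(∂x^k/∂x'^j).
Jacobian: ∂x/∂u = cos(α), ∂x/∂v = -sin(α), ∂y/∂u = sin(α), ∂y/∂v = cos(α)
g'_{uu} = (cos(α))(cos(α)) + (sin(α))(sin(α)) = 1
g'_{uv} = (cos(α))(-sin(α)) + (sin(α))(cos(α)) = 0
g'_{vv} = (-sin(α))(-sin(α)) + (cos(α))(cos(α)) = 1
g'_{ij} = diag(1, 1)
The Euclidean metric is invariant under rotations.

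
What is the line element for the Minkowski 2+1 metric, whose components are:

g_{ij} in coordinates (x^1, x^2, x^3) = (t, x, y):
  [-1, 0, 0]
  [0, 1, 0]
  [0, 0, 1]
ds^2 = g_{ij} dx^i dx^j; only the non-zero components contribute.
ds^2 = -dt^2 + dx^2 + dy^2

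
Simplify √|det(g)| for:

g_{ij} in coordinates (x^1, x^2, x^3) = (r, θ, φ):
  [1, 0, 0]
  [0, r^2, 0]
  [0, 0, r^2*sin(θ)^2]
det(g) = r^4*sin(θ)^2
√|det(g)| = r^2*sin(θ) (taking 0 < θ < π so that |sin(θ)| = sin(θ))
Volume element: dV = r^2*sin(θ) dr dθ dφ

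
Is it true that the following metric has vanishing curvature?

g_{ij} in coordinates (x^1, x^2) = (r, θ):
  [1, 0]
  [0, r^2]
Non-zero Christoffel symbols:
Γ^r_{θ θ} = -r
Γ^θ_{r θ} = 1/r
Ricci tensor: R_{rr} = 0, R_{rθ} = 0, R_{θθ} = 0
All R_{ij} vanish; in 2 dimensions the Riemann tensor is fully determined by the Ricci tensor, so R^i_{jkl} = 0: the metric is flat (curvilinear coordinates on flat space).
Yes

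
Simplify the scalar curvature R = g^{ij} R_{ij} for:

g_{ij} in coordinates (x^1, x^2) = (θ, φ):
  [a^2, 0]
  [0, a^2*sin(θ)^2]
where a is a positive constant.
Non-zero Christoffel symbols (Γ^k_{ij} = Γ^k_{ji}):
Γ^θ_{φ φ} = -sin(2*θ)/2
Γ^φ_{θ φ} = 1/tan(θ)
Ricci tensor (R_{ij} = R^k_{ikj}): R_{θθ} = 1, R_{θφ} = 0, R_{φφ} = sin(θ)^2
Inverse metric: g^{θθ} = 1/a^2, g^{φφ} = 1/(a^2*sin(θ)^2)
R = g^{ij} R_{ij} = (1/a^2)(1) + (1/(a^2*sin(θ)^2))(sin(θ)^2) = 2/a^2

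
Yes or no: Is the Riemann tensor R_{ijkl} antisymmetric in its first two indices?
R_{ijkl} = -R_{jikl} (follows from metric compatibility).
Yes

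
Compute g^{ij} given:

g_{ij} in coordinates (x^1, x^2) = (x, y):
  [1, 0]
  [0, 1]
The metric is diagonal, so g^{ij} is diagonal with entries 1/g_{ii}: diag(1, 1).
g^{ij}:
  [1, 0]
  [0, 1]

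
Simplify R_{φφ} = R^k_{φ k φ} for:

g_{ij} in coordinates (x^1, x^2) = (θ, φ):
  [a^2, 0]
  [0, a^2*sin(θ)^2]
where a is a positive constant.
Non-zero Christoffel symbols (Γ^k_{ij} = Γ^k_{ji}):
Γ^θ_{φ φ} = -sin(2*θ)/2
Γ^φ_{θ φ} = 1/tan(θ)
R^θ_{φ θ φ} = ∂_θ Γ^θ_{φ φ} - ∂_φ Γ^θ_{φ θ} + Γ^θ_{θ m} Γ^m_{φ φ} - Γ^θ_{φ m} Γ^m_{φ θ}
  = (-cos(2*θ)) - (0) + (0) - (-cos(θ)^2) = sin(θ)^2
R^φ_{φ φ φ} = 0 (a repeated index in an antisymmetric pair)
R_{φφ} = R^θ_{φ θ φ} + R^φ_{φ φ φ} = (sin(θ)^2) + (0) = sin(θ)^2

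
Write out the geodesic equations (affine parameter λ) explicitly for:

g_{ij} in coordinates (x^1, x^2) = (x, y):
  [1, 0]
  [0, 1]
Geodesic equation: d^2x^k/dλ^2 + Γ^k_{ij} (dx^i/dλ)(dx^j/dλ) = 0.
All Christoffel symbols vanish, so the geodesics are straight lines:
d^2x/dλ^2 = 0
d^2y/dλ^2 = 0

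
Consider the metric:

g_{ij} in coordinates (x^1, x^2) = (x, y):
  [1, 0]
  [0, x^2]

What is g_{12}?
With x^1 = x, x^2 = y, g_{12} = g_{xy} is the row-1, column-2 entry of the matrix.
g_{12} = 0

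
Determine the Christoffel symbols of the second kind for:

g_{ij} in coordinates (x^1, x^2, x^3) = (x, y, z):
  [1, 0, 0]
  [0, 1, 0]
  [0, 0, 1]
Using Γ^k_{ij} = (1/2) g^{km} (∂_i g_{mj} + ∂_j g_{mi} - ∂_m g_{ij}); the metric is diagonal, so only the m = k term contributes.
Every metric component is constant, so all ∂_m g_{ij} = 0 and every Christoffel symbol vanishes.
All Christoffel symbols are zero.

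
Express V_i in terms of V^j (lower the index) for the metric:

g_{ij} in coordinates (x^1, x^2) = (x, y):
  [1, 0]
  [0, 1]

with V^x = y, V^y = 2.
V_i = g_{ij} V^j:
V_x = (1)(y) + (0)(2) = y
V_y = (0)(y) + (1)(2) = 2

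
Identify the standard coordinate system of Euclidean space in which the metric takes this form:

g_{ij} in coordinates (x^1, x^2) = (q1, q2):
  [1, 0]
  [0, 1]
All components are constant and the metric is the identity, i.e. orthonormal rectilinear coordinates.
Cartesian (2D) coordinates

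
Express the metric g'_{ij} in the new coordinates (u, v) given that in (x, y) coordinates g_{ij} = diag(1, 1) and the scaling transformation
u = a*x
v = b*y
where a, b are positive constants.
Invert the transformation: x = u/a, y = v/b
g'_{ij} = (∂x^k/∂x'^i)(∂x^l/∂x'^j) g_{kl}; with g_{kl} = δ_{kl} this is Σ_k (∂x^k/∂x'^i)(∂x^k/∂x'^j).
Jacobian: ∂x/∂u = 1/a, ∂x/∂v = 0, ∂y/∂u = 0, ∂y/∂v = 1/b
g'_{uu} = (1/a)(1/a) + (0)(0) = 1/a^2
g'_{uv} = (1/a)(0) + (0)(1/b) = 0
g'_{vv} = (0)(0) + (1/b)(1/b) = 1/b^2
g'_{ij} = diag(1/a^2, 1/b^2)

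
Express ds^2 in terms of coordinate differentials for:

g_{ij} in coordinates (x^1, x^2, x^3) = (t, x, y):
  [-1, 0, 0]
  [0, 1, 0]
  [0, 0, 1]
ds^2 = g_{ij} dx^i dx^j; only the non-zero components contribute.
ds^2 = -dt^2 + dx^2 + dy^2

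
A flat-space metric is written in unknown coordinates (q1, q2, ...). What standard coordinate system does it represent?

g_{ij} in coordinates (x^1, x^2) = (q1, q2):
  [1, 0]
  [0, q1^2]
The line element ds^2 = dq1^2 + q1^2 dq2^2 is dr^2 + r^2 dθ^2 with q1 = r, q2 = θ.
polar coordinates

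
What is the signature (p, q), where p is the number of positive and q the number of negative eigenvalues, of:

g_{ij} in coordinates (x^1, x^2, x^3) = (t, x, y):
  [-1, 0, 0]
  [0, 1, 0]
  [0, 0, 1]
The metric is diagonal, so its eigenvalues are the diagonal entries: -1, 1, 1 (at a generic point, where coordinate-dependent entries are positive).
2 positive, 1 negative.
(2, 1) - Lorentzian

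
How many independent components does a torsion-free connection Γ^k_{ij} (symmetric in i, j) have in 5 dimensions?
Γ^k_{ij} has n choices for the upper index and n(n+1)/2 independent symmetric lower index pairs.
Total = 5 × 5×6/2 = 5 × 15 = 75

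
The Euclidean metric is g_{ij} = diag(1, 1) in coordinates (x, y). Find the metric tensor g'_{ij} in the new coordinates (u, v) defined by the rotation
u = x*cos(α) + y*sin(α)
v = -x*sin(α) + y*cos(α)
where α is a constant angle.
Invert the transformation: x = u*cos(α) - v*sin(α), y = u*sin(α) + v*cos(α)
g'_{ij} = (∂x^k/∂x'^i)(∂x^l/∂x'^j) g_{kl}; with g_{kl} = δ_{kl} this is Σ_k (∂x^k/∂x'^i)(∂x^k/∂x'^j).
Jacobian: ∂x/∂u = cos(α), ∂x/∂v = -sin(α), ∂y/∂u = sin(α), ∂y/∂v = cos(α)
g'_{uu} = (cos(α))(cos(α)) + (sin(α))(sin(α)) = 1
g'_{uv} = (cos(α))(-sin(α)) + (sin(α))(cos(α)) = 0
g'_{vv} = (-sin(α))(-sin(α)) + (cos(α))(cos(α)) = 1
g'_{ij} = diag(1, 1)
The Euclidean metric is invariant under rotations.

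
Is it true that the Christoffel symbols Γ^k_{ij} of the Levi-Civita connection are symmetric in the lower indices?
The Levi-Civita connection is torsion-free, which is exactly Γ^k_{ij} = Γ^k_{ji}.
Yes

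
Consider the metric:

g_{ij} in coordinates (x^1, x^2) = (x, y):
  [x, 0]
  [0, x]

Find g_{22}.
With x^1 = x, x^2 = y, g_{22} = g_{yy} is the row-2, column-2 entry of the matrix.
g_{22} = x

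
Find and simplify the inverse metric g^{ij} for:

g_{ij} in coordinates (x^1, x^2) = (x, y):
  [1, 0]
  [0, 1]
The metric is diagonal, so g^{ij} is diagonal with entries 1/g_{ii}: diag(1, 1).
g^{ij}:
  [1, 0]
  [0, 1]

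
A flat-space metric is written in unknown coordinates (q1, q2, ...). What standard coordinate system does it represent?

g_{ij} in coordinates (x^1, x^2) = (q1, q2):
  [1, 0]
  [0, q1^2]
The line element ds^2 = dq1^2 + q1^2 dq2^2 is dr^2 + r^2 dθ^2 with q1 = r, q2 = θ.
polar coordinates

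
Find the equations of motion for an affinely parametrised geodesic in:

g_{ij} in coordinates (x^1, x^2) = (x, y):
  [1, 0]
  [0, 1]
Geodesic equation: d^2x^k/dλ^2 + Γ^k_{ij} (dx^i/dλ)(dx^j/dλ) = 0.
All Christoffel symbols vanish, so the geodesics are straight lines:
d^2x/dλ^2 = 0
d^2y/dλ^2 = 0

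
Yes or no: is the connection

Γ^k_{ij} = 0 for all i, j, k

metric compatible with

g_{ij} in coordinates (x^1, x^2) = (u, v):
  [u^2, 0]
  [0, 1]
Using ∇_k g_{ij} = ∂_k g_{ij} - Γ^m_{ki} g_{mj} - Γ^m_{kj} g_{im}:
∇_u g_{uu} = (2*u) - (0) - (0) = 2*u ≠ 0
So the connection is not metric compatible (it is not the Levi-Civita connection).
No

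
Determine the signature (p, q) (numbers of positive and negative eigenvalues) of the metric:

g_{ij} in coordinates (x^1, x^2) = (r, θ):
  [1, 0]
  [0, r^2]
The metric is diagonal, so its eigenvalues are the diagonal entries: 1, r^2 (at a generic point, where coordinate-dependent entries are positive).
2 positive, 0 negative.
(2, 0) - Riemannian (positive definite)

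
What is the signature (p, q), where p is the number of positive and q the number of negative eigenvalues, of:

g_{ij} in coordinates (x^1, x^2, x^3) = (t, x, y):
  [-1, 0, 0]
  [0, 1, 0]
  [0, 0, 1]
The metric is diagonal, so its eigenvalues are the diagonal entries: -1, 1, 1 (at a generic point, where coordinate-dependent entries are positive).
2 positive, 1 negative.
(2, 1) - Lorentzian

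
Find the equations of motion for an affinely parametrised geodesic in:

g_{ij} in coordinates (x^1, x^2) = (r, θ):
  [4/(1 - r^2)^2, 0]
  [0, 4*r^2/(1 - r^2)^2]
Geodesic equation: d^2x^k/dλ^2 + Γ^k_{ij} (dx^i/dλ)(dx^j/dλ) = 0.
Non-zero Christoffel symbols:
Γ^r_{r r} = 2*r/(1 - r^2)
Γ^r_{θ θ} = (r^3 + r)/(r^2 - 1)
Γ^θ_{r θ} = (-r^2 - 1)/(r^3 - r)
Substituting (the symmetric pair Γ^k_{ij}, Γ^k_{ji} combines into a factor 2):
d^2r/dλ^2 + (2*r/(1 - r^2)) (dr/dλ)^2 + ((r^3 + r)/(r^2 - 1)) (dθ/dλ)^2 = 0
d^2θ/dλ^2 + ((-2*r^2 - 2)/(r^3 - r)) (dr/dλ)(dθ/dλ) = 0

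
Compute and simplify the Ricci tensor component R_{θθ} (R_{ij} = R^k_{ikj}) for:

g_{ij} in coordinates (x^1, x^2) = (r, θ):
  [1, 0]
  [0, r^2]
Non-zero Christoffel symbols (Γ^k_{ij} = Γ^k_{ji}):
Γ^r_{θ θ} = -r
Γ^θ_{r θ} = 1/r
R^r_{θ r θ} = ∂_r Γ^r_{θ θ} - ∂_θ Γ^r_{θ r} + Γ^r_{r m} Γ^m_{θ θ} - Γ^r_{θ m} Γ^m_{θ r}
  = (-1) - (0) + (0) - (-1) = 0
R^θ_{θ θ θ} = 0 (a repeated index in an antisymmetric pair)
R_{θθ} = R^r_{θ r θ} + R^θ_{θ θ θ} = (0) + (0) = 0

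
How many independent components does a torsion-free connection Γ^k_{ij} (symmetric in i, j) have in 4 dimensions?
Γ^k_{ij} has n choices for the upper index and n(n+1)/2 independent symmetric lower index pairs.
Total = 4 × 4×5/2 = 4 × 10 = 40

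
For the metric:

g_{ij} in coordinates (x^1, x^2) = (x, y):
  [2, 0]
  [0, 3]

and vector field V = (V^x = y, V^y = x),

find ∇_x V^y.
All Christoffel symbols are zero.
∇_x V^y = ∂_x V^y + Γ^y_{x j} V^j
  = (1) + (0)(y) + (0)(x)
  = 1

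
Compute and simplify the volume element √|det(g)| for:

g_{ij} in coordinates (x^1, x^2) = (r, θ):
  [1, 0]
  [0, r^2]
det(g) = r^2
√|det(g)| = r
Volume element: dV = r dr dθ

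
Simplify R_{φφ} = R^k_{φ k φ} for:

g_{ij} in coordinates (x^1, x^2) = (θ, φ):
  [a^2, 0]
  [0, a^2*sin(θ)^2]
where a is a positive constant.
Non-zero Christoffel symbols (Γ^k_{ij} = Γ^k_{ji}):
Γ^θ_{φ φ} = -sin(2*θ)/2
Γ^φ_{θ φ} = 1/tan(θ)
R^θ_{φ θ φ} = ∂_θ Γ^θ_{φ φ} - ∂_φ Γ^θ_{φ θ} + Γ^θ_{θ m} Γ^m_{φ φ} - Γ^θ_{φ m} Γ^m_{φ θ}
  = (-cos(2*θ)) - (0) + (0) - (-cos(θ)^2) = sin(θ)^2
R^φ_{φ φ φ} = 0 (a repeated index in an antisymmetric pair)
R_{φφ} = R^θ_{φ θ φ} + R^φ_{φ φ φ} = (sin(θ)^2) + (0) = sin(θ)^2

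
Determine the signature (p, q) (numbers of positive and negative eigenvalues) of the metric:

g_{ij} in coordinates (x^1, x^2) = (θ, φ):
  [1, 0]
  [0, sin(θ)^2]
The metric is diagonal, so its eigenvalues are the diagonal entries: 1, sin(θ)^2 (at a generic point, where coordinate-dependent entries are positive).
2 positive, 0 negative.
(2, 0) - Riemannian (positive definite)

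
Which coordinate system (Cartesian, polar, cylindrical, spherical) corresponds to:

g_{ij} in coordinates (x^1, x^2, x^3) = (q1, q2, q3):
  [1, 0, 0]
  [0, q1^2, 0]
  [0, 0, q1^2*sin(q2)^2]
The line element ds^2 = dq1^2 + q1^2 dq2^2 + q1^2 sin(q2)^2 dq3^2 is dr^2 + r^2 dθ^2 + r^2 sin(θ)^2 dφ^2 with q1 = r, q2 = θ, q3 = φ.
spherical coordinates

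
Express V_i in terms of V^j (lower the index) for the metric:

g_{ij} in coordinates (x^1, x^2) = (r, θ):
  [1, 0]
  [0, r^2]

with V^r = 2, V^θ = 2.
V_i = g_{ij} V^j:
V_r = (1)(2) + (0)(2) = 2
V_θ = (0)(2) + (r^2)(2) = 2*r^2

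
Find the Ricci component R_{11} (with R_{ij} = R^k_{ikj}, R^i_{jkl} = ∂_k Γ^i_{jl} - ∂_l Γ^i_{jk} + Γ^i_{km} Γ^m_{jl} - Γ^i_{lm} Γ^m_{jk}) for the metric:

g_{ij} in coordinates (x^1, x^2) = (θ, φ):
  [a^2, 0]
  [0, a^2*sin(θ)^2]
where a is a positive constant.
Non-zero Christoffel symbols (Γ^k_{ij} = Γ^k_{ji}):
Γ^θ_{φ φ} = -sin(2*θ)/2
Γ^φ_{θ φ} = 1/tan(θ)
R^θ_{θ θ θ} = 0 (a repeated index in an antisymmetric pair)
R^φ_{θ φ θ} = ∂_φ Γ^φ_{θ θ} - ∂_θ Γ^φ_{θ φ} + Γ^φ_{φ m} Γ^m_{θ θ} - Γ^φ_{θ m} Γ^m_{θ φ}
  = (0) - (-1/sin(θ)^2) + (0) - (1/tan(θ)^2) = 1
R_{θθ} = R^θ_{θ θ θ} + R^φ_{θ φ θ} = (0) + (1) = 1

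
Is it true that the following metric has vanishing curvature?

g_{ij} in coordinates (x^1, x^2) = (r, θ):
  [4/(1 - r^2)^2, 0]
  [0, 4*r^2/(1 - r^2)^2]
Non-zero Christoffel symbols:
Γ^r_{r r} = 2*r/(1 - r^2)
Γ^r_{θ θ} = (r^3 + r)/(r^2 - 1)
Γ^θ_{r θ} = (-r^2 - 1)/(r^3 - r)
Ricci tensor: R_{rr} = -4/(r^2 - 1)^2, R_{rθ} = 0, R_{θθ} = -4*r^2/(r^2 - 1)^2
The Ricci tensor is non-zero, so the Riemann tensor is non-zero: not flat.
No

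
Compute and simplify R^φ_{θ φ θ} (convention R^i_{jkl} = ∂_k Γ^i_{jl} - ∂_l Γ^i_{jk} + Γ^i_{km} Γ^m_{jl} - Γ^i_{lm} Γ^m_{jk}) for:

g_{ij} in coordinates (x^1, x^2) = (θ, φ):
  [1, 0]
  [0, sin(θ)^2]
Non-zero Christoffel symbols (Γ^k_{ij} = Γ^k_{ji}):
Γ^θ_{φ φ} = -sin(2*θ)/2
Γ^φ_{θ φ} = 1/tan(θ)
R^φ_{θ φ θ} = ∂_φ Γ^φ_{θ θ} - ∂_θ Γ^φ_{θ φ} + Γ^φ_{φ m} Γ^m_{θ θ} - Γ^φ_{θ m} Γ^m_{θ φ}
  = (0) - (-1/sin(θ)^2) + (0) - (1/tan(θ)^2) = 1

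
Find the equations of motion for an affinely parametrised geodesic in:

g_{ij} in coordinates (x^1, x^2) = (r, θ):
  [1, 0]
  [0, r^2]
Geodesic equation: d^2x^k/dλ^2 + Γ^k_{ij} (dx^i/dλ)(dx^j/dλ) = 0.
Non-zero Christoffel symbols:
Γ^r_{θ θ} = -r
Γ^θ_{r θ} = 1/r
Substituting (the symmetric pair Γ^k_{ij}, Γ^k_{ji} combines into a factor 2):
d^2r/dλ^2 - r (dθ/dλ)^2 = 0
d^2θ/dλ^2 + (2/r) (dr/dλ)(dθ/dλ) = 0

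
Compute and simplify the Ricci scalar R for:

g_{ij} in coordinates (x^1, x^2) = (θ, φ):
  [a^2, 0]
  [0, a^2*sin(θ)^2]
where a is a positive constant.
Non-zero Christoffel symbols (Γ^k_{ij} = Γ^k_{ji}):
Γ^θ_{φ φ} = -sin(2*θ)/2
Γ^φ_{θ φ} = 1/tan(θ)
Ricci tensor (R_{ij} = R^k_{ikj}): R_{θθ} = 1, R_{θφ} = 0, R_{φφ} = sin(θ)^2
Inverse metric: g^{θθ} = 1/a^2, g^{φφ} = 1/(a^2*sin(θ)^2)
R = g^{ij} R_{ij} = (1/a^2)(1) + (1/(a^2*sin(θ)^2))(sin(θ)^2) = 2/a^2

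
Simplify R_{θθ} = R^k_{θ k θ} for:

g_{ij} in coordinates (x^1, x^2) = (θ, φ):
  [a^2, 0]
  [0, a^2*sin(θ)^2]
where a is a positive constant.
Non-zero Christoffel symbols (Γ^k_{ij} = Γ^k_{ji}):
Γ^θ_{φ φ} = -sin(2*θ)/2
Γ^φ_{θ φ} = 1/tan(θ)
R^θ_{θ θ θ} = 0 (a repeated index in an antisymmetric pair)
R^φ_{θ φ θ} = ∂_φ Γ^φ_{θ θ} - ∂_θ Γ^φ_{θ φ} + Γ^φ_{φ m} Γ^m_{θ θ} - Γ^φ_{θ m} Γ^m_{θ φ}
  = (0) - (-1/sin(θ)^2) + (0) - (1/tan(θ)^2) = 1
R_{θθ} = R^θ_{θ θ θ} + R^φ_{θ φ θ} = (0) + (1) = 1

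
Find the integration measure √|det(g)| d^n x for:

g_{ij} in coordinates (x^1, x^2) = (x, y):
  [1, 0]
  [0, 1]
det(g) = 1
√|det(g)| = 1
Volume element: dV = 1 dx dy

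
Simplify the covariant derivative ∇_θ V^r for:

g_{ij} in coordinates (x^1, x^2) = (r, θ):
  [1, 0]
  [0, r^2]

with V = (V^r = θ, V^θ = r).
Non-zero Christoffel symbols:
Γ^r_{θ θ} = -r
Γ^θ_{r θ} = 1/r
∇_θ V^r = ∂_θ V^r + Γ^r_{θ j} V^j
  = (1) + (0)(θ) + (-r)(r)
  = 1 - r^2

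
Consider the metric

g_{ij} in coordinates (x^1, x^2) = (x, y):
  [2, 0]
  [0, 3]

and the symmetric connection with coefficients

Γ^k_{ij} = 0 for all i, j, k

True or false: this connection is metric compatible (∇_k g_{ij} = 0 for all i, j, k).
Using ∇_k g_{ij} = ∂_k g_{ij} - Γ^m_{ki} g_{mj} - Γ^m_{kj} g_{im}:
e.g. ∇_y g_{xx} = (0) - (0) - (0) = 0
Every component ∇_k g_{ij} vanishes: the connection is metric compatible.
True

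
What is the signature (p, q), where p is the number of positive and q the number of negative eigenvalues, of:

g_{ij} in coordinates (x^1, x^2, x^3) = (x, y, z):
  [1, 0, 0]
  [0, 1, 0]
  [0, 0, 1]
The metric is diagonal, so its eigenvalues are the diagonal entries: 1, 1, 1 (at a generic point, where coordinate-dependent entries are positive).
3 positive, 0 negative.
(3, 0) - Riemannian (positive definite)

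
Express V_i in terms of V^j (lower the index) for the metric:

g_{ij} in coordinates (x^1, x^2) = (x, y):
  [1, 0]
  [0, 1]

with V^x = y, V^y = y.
V_i = g_{ij} V^j:
V_x = (1)(y) + (0)(y) = y
V_y = (0)(y) + (1)(y) = y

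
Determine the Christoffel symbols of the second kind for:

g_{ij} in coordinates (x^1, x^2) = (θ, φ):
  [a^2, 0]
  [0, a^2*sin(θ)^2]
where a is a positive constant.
Using Γ^k_{ij} = (1/2) g^{km} (∂_i g_{mj} + ∂_j g_{mi} - ∂_m g_{ij}); the metric is diagonal, so only the m = k term contributes.
Non-zero symbols (using the symmetry Γ^k_{ij} = Γ^k_{ji}):
Γ^θ_{φ φ} = (1/2) g^{θθ} (∂_φ g_{θφ} + ∂_φ g_{θφ} - ∂_θ g_{φφ}) = (1/2)(1/a^2)((0) + (0) - (a^2*sin(2*θ))) = -sin(2*θ)/2
Γ^φ_{θ φ} = (1/2) g^{φφ} (∂_θ g_{φφ} + ∂_φ g_{φθ} - ∂_φ g_{θφ}) = (1/2)(1/(a^2*sin(θ)^2))((a^2*sin(2*θ)) + (0) - (0)) = 1/tan(θ)
All other Christoffel symbols are zero.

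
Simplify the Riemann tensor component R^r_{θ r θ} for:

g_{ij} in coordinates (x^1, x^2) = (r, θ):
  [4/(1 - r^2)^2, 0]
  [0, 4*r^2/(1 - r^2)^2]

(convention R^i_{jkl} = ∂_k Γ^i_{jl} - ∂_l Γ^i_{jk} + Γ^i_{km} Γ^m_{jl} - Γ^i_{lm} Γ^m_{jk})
Non-zero Christoffel symbols (Γ^k_{ij} = Γ^k_{ji}):
Γ^r_{r r} = 2*r/(1 - r^2)
Γ^r_{θ θ} = (r^3 + r)/(r^2 - 1)
Γ^θ_{r θ} = (-r^2 - 1)/(r^3 - r)
R^r_{θ r θ} = ∂_r Γ^r_{θ θ} - ∂_θ Γ^r_{θ r} + Γ^r_{r m} Γ^m_{θ θ} - Γ^r_{θ m} Γ^m_{θ r}
  = ((r^4 - 4*r^2 - 1)/(r^2 - 1)^2) - (0) + (-2*r^2*(r^2 + 1)/(r^2 - 1)^2) - (-(r^2 + 1)^2/(r^2 - 1)^2) = -4*r^2/(r^2 - 1)^2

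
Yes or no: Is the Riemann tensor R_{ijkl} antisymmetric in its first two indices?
R_{ijkl} = -R_{jikl} (follows from metric compatibility).
Yes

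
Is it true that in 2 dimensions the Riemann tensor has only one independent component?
The number of independent components is n^2(n^2-1)/12 = 4·3/12 = 1 for n = 2 (e.g. R_{1212}).
Yes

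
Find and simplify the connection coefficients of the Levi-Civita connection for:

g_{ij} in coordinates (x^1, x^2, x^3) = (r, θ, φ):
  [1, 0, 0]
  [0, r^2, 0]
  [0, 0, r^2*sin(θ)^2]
Using Γ^k_{ij} = (1/2) g^{km} (∂_i g_{mj} + ∂_j g_{mi} - ∂_m g_{ij}); the metric is diagonal, so only the m = k term contributes.
Non-zero symbols (using the symmetry Γ^k_{ij} = Γ^k_{ji}):
Γ^r_{θ θ} = (1/2) g^{rr} (∂_θ g_{rθ} + ∂_θ g_{rθ} - ∂_r g_{θθ}) = (1/2)(1)((0) + (0) - (2*r)) = -r
Γ^r_{φ φ} = (1/2) g^{rr} (∂_φ g_{rφ} + ∂_φ g_{rφ} - ∂_r g_{φφ}) = (1/2)(1)((0) + (0) - (2*r*sin(θ)^2)) = -r*sin(θ)^2
Γ^θ_{r θ} = (1/2) g^{θθ} (∂_r g_{θθ} + ∂_θ g_{θr} - ∂_θ g_{rθ}) = (1/2)(1/r^2)((2*r) + (0) - (0)) = 1/r
Γ^θ_{φ φ} = (1/2) g^{θθ} (∂_φ g_{θφ} + ∂_φ g_{θφ} - ∂_θ g_{φφ}) = (1/2)(1/r^2)((0) + (0) - (r^2*sin(2*θ))) = -sin(2*θ)/2
Γ^φ_{r φ} = (1/2) g^{φφ} (∂_r g_{φφ} + ∂_φ g_{φr} - ∂_φ g_{rφ}) = (1/2)(1/(r^2*sin(θ)^2))((2*r*sin(θ)^2) + (0) - (0)) = 1/r
Γ^φ_{θ φ} = (1/2) g^{φφ} (∂_θ g_{φφ} + ∂_φ g_{φθ} - ∂_φ g_{θφ}) = (1/2)(1/(r^2*sin(θ)^2))((r^2*sin(2*θ)) + (0) - (0)) = 1/tan(θ)
All other Christoffel symbols are zero.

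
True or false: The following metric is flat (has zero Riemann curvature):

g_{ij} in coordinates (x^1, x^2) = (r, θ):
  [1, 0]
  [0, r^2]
Non-zero Christoffel symbols:
Γ^r_{θ θ} = -r
Γ^θ_{r θ} = 1/r
Ricci tensor: R_{rr} = 0, R_{rθ} = 0, R_{θθ} = 0
All R_{ij} vanish; in 2 dimensions the Riemann tensor is fully determined by the Ricci tensor, so R^i_{jkl} = 0: the metric is flat (curvilinear coordinates on flat space).
True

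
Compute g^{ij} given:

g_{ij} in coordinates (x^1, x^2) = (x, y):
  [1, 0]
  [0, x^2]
The metric is diagonal, so g^{ij} is diagonal with entries 1/g_{ii}: diag(1, 1/(x^2)).
g^{ij}:
  [1, 0]
  [0, 1/x^2]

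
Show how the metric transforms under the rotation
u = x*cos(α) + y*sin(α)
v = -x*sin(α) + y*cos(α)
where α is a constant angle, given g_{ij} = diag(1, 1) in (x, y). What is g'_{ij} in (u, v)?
Invert the transformation: x = u*cos(α) - v*sin(α), y = u*sin(α) + v*cos(α)
g'_{ij} = (∂x^k/∂x'^i)(∂x^l/∂x'^j) g_{kl}; with g_{kl} = δ_{kl} this is Σ_k (∂x^k/∂x'^i)(∂x^k/∂x'^j).
Jacobian: ∂x/∂u = cos(α), ∂x/∂v = -sin(α), ∂y/∂u = sin(α), ∂y/∂v = cos(α)
g'_{uu} = (cos(α))(cos(α)) + (sin(α))(sin(α)) = 1
g'_{uv} = (cos(α))(-sin(α)) + (sin(α))(cos(α)) = 0
g'_{vv} = (-sin(α))(-sin(α)) + (cos(α))(cos(α)) = 1
g'_{ij} = diag(1, 1)
The Euclidean metric is invariant under rotations.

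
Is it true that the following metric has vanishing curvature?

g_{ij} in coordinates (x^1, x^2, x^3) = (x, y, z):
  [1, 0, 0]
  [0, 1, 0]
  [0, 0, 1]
All metric components are constant, so every Christoffel symbol vanishes and R^i_{jkl} = 0.
Yes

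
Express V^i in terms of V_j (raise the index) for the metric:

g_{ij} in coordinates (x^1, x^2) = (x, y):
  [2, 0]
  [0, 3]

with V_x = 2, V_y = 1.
Inverse metric (diagonal): g^{xx} = 1/2, g^{yy} = 1/3
V^i = g^{ij} V_j:
V^x = (1/2)(2) + (0)(1) = 1
V^y = (0)(2) + (1/3)(1) = 1/3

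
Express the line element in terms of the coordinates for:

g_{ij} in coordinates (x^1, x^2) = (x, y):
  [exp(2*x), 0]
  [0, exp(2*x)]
ds^2 = g_{ij} dx^i dx^j; only the non-zero components contribute.
ds^2 = exp(2*x) dx^2 + exp(2*x) dy^2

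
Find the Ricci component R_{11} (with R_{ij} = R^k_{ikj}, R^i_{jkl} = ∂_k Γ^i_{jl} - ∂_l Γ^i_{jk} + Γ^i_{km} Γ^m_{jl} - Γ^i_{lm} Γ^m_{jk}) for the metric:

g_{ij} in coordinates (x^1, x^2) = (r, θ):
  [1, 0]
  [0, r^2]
Non-zero Christoffel symbols (Γ^k_{ij} = Γ^k_{ji}):
Γ^r_{θ θ} = -r
Γ^θ_{r θ} = 1/r
R^r_{r r r} = 0 (a repeated index in an antisymmetric pair)
R^θ_{r θ r} = ∂_θ Γ^θ_{r r} - ∂_r Γ^θ_{r θ} + Γ^θ_{θ m} Γ^m_{r r} - Γ^θ_{r m} Γ^m_{r θ}
  = (0) - (-1/r^2) + (0) - (1/r^2) = 0
R_{rr} = R^r_{r r r} + R^θ_{r θ r} = (0) + (0) = 0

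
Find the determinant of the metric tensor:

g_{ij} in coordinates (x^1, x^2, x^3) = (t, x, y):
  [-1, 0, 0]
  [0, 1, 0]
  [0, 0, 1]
Diagonal metric: det(g) = g_{11}·g_{22}·g_{33}
= (-1)·(1)·(1)
det(g) = -1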